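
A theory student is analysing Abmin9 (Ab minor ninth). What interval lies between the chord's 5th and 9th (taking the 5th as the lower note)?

P5

Spelling the chord: Ab-Cb-Eb-Gb-Bb.
5th = Eb; 9th = Bb.
From Eb to Bb is 7 semitones, exactly the perfect fifth.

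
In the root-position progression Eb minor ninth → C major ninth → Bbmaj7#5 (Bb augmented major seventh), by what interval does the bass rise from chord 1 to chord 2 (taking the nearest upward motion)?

major sixth

The roots are Eb and C.
Counting 6 letters and 9 half steps from Eb gives a major sixth.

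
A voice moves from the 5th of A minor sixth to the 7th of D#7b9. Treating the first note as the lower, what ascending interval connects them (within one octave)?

major sixth

A minor sixth has E as its 5th, and D#7b9 has C# as its 7th.
E up to C# spans 6 letter names and 9 semitones — a major sixth.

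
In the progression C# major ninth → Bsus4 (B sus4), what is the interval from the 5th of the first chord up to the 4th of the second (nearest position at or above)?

C# major ninth has G# as its 5th, and Bsus4 (B sus4) has E as its 4th.
From G# to E: 8 semitones over a sixth = minor.

minor 6th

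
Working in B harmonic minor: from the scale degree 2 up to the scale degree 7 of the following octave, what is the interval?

The scale runs B C# D E F# G A#.
Scale degree 2 = C#; scale degree 7 (up an octave) = A#.
Counting 13 letters and 21 half steps from C# gives a major thirteenth.

major thirteenth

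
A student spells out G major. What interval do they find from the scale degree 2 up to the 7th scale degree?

major sixth

G major: G A B C D E F#.
Scale degree 2 = A; degree 7 = F#.
From A to F# is 9 semitones, exactly the major sixth.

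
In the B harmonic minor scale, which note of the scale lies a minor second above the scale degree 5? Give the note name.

The scale is B C♯ D E F♯ G A♯.
The scale degree 5 is F♯; a minor second above that is G — scale degree 6.

G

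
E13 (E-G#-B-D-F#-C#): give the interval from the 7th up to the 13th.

major seventh

That puts D below C#.
From D to C# is 11 semitones, exactly the major seventh.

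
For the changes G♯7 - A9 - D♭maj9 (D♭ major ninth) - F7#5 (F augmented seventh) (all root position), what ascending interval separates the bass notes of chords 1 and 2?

The roots are G♯ and A.
2 letter names make it a second; at 1 semitone (a half step narrower than major) the quality is minor.

m2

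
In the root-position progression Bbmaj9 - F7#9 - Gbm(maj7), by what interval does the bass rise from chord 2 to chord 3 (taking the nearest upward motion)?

m2

The roots are F and Gb.
2 letter names make it a second; at 1 semitone (a half step narrower than major) the quality is minor.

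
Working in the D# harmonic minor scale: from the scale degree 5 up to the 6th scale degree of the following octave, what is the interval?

D# harmonic minor: D# E# F# G# A# B C##.
That puts A# below B.
From A# to B: 13 semitones over a ninth = minor.

m9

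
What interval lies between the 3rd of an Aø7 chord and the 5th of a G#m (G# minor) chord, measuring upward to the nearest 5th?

augmented second

The 3rd of Aø7 is C; the 5th of G#m (G# minor) is D#.
2 letter names make it a second; at 3 semitones (a half step wider than major) the quality is augmented.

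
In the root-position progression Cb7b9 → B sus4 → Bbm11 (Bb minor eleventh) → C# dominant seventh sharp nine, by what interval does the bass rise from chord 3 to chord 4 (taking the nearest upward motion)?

augmented second

The roots are Bb and C#.
2 letter names make it a second; at 3 semitones (a half step wider than major) the quality is augmented.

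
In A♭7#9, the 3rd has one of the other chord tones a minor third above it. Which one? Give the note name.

Eb

A♭7#9 (A♭ dominant seventh sharp nine) is spelled A♭, C, E♭, G♭, B.
The 3rd is C. A minor third above C is E♭.
E♭ is the chord's 5th.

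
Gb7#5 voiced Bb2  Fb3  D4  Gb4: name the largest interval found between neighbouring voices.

augmented sixth

Adjacent intervals: Bb2→Fb3 = diminished fifth; Fb3→D4 = augmented sixth; D4→Gb4 = diminished fourth.
The largest is Fb3 to D4, an augmented sixth (10 semitones).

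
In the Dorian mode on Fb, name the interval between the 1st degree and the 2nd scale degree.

major 2nd

Fb dorian: Fb Gb Abb Bbb Cb Db Ebb.
The 1st degree is Fb and the 2nd scale degree is Gb.
Counting 2 letters and 2 half steps from Fb gives a major second.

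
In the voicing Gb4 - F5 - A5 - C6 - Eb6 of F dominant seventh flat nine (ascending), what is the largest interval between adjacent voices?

M7

Adjacent intervals: Gb4→F5 = major seventh; F5→A5 = major third; A5→C6 = minor third; C6→Eb6 = minor third.
The largest is Gb4 to F5, a major seventh (11 semitones).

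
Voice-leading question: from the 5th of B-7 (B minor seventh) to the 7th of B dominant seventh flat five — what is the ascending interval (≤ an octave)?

minor third

The 5th of B-7 (B minor seventh) is F#; the 7th of B dominant seventh flat five is A.
3 letter names make it a third; at 3 semitones (a half step narrower than major) the quality is minor.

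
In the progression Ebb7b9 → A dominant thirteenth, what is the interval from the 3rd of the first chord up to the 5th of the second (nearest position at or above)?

augmented sixth

Ebb7b9 has Gb as its 3rd, and A dominant thirteenth has E as its 5th.
Gb up to E is 10 semitones, a half step wider than a major sixth, so the interval is augmented.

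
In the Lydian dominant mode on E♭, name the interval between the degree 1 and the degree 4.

Spelling the Lydian dominant mode on E♭: E♭ F G A B♭ C D♭.
The degree 1 is E♭ and the scale degree 4 is A.
4 letter names make it a fourth; at 6 semitones (a half step wider than perfect) the quality is augmented.

augmented fourth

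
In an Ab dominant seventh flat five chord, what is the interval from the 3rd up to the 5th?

diminished 3rd

The chord tones of Ab dominant seventh flat five are Ab, C, Ebb, Gb.
That puts C below Ebb.
From C to Ebb: 2 semitones over a third = diminished.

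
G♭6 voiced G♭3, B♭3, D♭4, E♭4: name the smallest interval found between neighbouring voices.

Adjacent intervals: G♭3→B♭3 = major third; B♭3→D♭4 = minor third; D♭4→E♭4 = major second.
The smallest is D♭4 to E♭4, a major second (2 semitones).

major second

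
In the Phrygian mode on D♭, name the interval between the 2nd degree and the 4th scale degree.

major third

Spelling the Phrygian mode on D♭: D♭ E𝄫 F♭ G♭ A♭ B𝄫 C♭.
That puts E𝄫 below G♭.
From E𝄫 to G♭ is 4 semitones, exactly the major third.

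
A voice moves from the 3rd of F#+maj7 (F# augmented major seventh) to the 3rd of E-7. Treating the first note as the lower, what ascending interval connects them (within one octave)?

F#+maj7 (F# augmented major seventh) has A# as its 3rd, and E-7 has G as its 3rd.
7 letter names make it a seventh; at 9 semitones (a whole step narrower than major) the quality is diminished.

diminished seventh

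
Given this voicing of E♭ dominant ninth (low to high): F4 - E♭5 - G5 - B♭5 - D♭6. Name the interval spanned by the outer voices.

minor thirteenth

The outer voices are F4 and D♭6.
13 letter names make it a thirteenth; at 20 semitones (a half step narrower than major) the quality is minor.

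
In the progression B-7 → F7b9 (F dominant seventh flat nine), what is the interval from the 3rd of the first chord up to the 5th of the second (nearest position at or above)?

The 3rd of B-7 is D; the 5th of F7b9 (F dominant seventh flat nine) is C.
D up to C is 10 semitones, a half step narrower than a major seventh, so the interval is minor.

minor seventh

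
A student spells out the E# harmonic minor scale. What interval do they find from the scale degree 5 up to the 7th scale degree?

major 3rd

E# harmonic minor: E# F## G# A# B# C# D##.
That puts B# below D##.
B# up to D## spans 3 letter names and 4 semitones — a major third.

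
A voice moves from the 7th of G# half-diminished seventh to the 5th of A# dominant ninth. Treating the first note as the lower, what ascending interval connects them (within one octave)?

major seventh

G# half-diminished seventh has F# as its 7th, and A# dominant ninth has E# as its 5th.
From F# to E# is 11 semitones, exactly the major seventh.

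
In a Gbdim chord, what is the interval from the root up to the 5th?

Gb° (Gb diminished) is spelled Gb-Bbb-Dbb.
So we need the interval from Gb up to Dbb.
Gb up to Dbb is 6 semitones, a half step narrower than a perfect fifth, so the interval is diminished.

d5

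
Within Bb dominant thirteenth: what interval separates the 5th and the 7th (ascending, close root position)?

Bb dominant thirteenth: Bb–D–F–Ab–C–G.
That puts F below Ab.
From F to Ab: 3 semitones over a third = minor.

m3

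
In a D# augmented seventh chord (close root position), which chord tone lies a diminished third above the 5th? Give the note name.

Spelling the chord: D# F## A## C#.
The 5th is A##. A diminished third above A## is C#.
C# is the chord's 7th.

C#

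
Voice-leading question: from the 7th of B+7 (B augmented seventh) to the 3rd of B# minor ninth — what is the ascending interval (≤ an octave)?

augmented fourth

B+7 (B augmented seventh) has A as its 7th, and B# minor ninth has D# as its 3rd.
From A to D#: 6 semitones over a fourth = augmented.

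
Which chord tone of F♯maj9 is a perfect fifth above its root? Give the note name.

F♯ major ninth is spelled F♯–A♯–C♯–E♯–G♯.
The root is F♯. A perfect fifth above F♯ is C♯.
C♯ is the chord's 5th.

C#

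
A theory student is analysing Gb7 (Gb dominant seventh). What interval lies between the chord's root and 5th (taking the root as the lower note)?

Gb7 (Gb dominant seventh) is spelled Gb, Bb, Db, Fb.
So we need the interval from Gb up to Db.
Gb up to Db spans 5 letter names and 7 semitones — a perfect fifth.

perfect fifth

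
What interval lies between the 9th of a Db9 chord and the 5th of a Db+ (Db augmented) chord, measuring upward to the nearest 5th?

The 9th of Db9 is Eb; the 5th of Db+ (Db augmented) is A.
4 letter names make it a fourth; at 6 semitones (a half step wider than perfect) the quality is augmented.

augmented fourth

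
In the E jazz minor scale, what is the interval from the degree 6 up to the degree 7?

E melodic minor: E F♯ G A B C♯ D♯.
The degree 6 is C♯ and the scale degree 7 is D♯.
Counting 2 letters and 2 half steps from C♯ gives a major second.

major second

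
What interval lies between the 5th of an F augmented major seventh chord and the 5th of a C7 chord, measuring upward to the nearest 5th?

diminished 5th

The 5th of F augmented major seventh is C#; the 5th of C7 is G.
From C# to G: 6 semitones over a fifth = diminished.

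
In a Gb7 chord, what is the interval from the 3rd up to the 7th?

d5

Gb7 is spelled Gb, Bb, Db, Fb.
So we need the interval from Bb up to Fb.
5 letter names make it a fifth; at 6 semitones (a half step narrower than perfect) the quality is diminished.
That tritone between 3rd and 7th is what gives the dominant seventh its pull toward resolution.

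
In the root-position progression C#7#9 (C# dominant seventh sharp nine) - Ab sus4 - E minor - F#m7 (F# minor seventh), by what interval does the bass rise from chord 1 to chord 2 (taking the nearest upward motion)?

diminished sixth

The roots are C# and Ab.
C# up to Ab is 7 semitones, a whole step narrower than a major sixth, so the interval is diminished.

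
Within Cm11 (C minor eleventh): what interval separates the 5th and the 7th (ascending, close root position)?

minor third

Cm11 is spelled C, E♭, G, B♭, D, F.
That puts G below B♭.
3 letter names make it a third; at 3 semitones (a half step narrower than major) the quality is minor.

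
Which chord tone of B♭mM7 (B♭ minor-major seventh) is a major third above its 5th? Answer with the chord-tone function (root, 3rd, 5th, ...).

Spelling the chord: B♭ D♭ F A.
The 5th is F. A major third above F is A.
A is the chord's 7th.

7th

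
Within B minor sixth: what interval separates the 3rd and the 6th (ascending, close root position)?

A4

Bm6 (B minor sixth): B-D-F#-G#.
The 3rd is D and the 6th is G#.
D up to G# is 6 semitones, a half step wider than a perfect fourth, so the interval is augmented.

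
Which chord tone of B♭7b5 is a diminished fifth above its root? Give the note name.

Fb

B♭ dominant seventh flat five: B♭-D-F♭-A♭.
The root is B♭. A diminished fifth above B♭ is F♭.
F♭ is the chord's 5th.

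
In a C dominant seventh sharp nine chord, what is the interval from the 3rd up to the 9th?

C7#9 is spelled C, E, G, Bb, D#.
3rd = E; 9th = D#.
Counting 7 letters and 11 half steps from E gives a major seventh.

M7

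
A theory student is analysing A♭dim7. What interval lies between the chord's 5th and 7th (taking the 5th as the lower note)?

A♭dim7 (A♭ diminished seventh): A♭ C♭ E𝄫 G𝄫.
5th = E𝄫; 7th = G𝄫.
3 letter names make it a third; at 3 semitones (a half step narrower than major) the quality is minor.

minor third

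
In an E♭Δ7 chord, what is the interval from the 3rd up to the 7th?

E♭M7 (E♭ major seventh) is spelled E♭ G B♭ D.
That puts G below D.
G up to D spans 5 letter names and 7 semitones — a perfect fifth.

perfect fifth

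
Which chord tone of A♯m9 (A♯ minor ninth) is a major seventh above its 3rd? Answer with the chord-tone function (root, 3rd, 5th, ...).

9th

Spelling the chord: A♯ C♯ E♯ G♯ B♯.
The 3rd is C♯. A major seventh above C♯ is B♯.
B♯ is the chord's 9th.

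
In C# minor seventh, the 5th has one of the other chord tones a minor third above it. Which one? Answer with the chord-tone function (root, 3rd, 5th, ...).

7th

Spelling the chord: C#, E, G#, B.
The 5th is G#. A minor third above G# is B.
B is the chord's 7th.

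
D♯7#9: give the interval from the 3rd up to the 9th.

The chord tones of D♯7#9 are D♯–F𝄪–A♯–C♯–E𝄪.
That puts F𝄪 below E𝄪.
From F𝄪 to E𝄪 is 11 semitones, exactly the major seventh.

M7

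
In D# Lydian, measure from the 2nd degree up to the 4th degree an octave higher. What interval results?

major 10th

Spelling D# Lydian: D# E# F## G## A# B# C##.
So we need the interval from E# up to G##.
From E# to G## is 16 semitones, exactly the major tenth.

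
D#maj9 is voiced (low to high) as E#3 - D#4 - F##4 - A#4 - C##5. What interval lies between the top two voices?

major third

Those voices are A#4 and C##5.
From A# to C## is 4 semitones, exactly the major third.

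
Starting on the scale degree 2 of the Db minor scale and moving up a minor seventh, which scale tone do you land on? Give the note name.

The scale is Db Eb Fb Gb Ab Bbb Cb.
The scale degree 2 is Eb; a minor seventh above that is Db — scale degree 1.

Db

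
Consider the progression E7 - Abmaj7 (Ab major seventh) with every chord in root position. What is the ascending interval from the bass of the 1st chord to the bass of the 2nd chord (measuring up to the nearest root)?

The roots are E and Ab.
4 letter names make it a fourth; at 4 semitones (a half step narrower than perfect) the quality is diminished.

diminished fourth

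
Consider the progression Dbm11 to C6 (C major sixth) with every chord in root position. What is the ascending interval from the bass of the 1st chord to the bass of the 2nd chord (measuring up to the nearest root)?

The roots are Db and C.
Counting 7 letters and 11 half steps from Db gives a major seventh.

M7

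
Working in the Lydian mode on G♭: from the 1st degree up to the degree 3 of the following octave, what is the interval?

Spelling the Lydian mode on G♭: G♭ A♭ B♭ C D♭ E♭ F.
That puts G♭ below B♭.
Counting 10 letters and 16 half steps from G♭ gives a major tenth.

major 10th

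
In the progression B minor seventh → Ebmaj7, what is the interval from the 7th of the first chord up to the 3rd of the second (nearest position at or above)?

minor 7th

The 7th of B minor seventh is A; the 3rd of Ebmaj7 is G.
7 letter names make it a seventh; at 10 semitones (a half step narrower than major) the quality is minor.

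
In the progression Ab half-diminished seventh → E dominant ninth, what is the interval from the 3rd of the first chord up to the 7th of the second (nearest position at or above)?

Ab half-diminished seventh has Cb as its 3rd, and E dominant ninth has D as its 7th.
From Cb to D: 3 semitones over a second = augmented.

A2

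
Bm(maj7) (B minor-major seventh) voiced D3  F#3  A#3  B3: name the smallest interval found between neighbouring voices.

minor 2nd

Adjacent intervals: D3→F#3 = major third; F#3→A#3 = major third; A#3→B3 = minor second.
The smallest is A#3 to B3, a minor second (1 semitone).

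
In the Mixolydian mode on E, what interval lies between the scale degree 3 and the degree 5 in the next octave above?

minor 10th

The scale runs E F# G# A B C# D.
The scale degree 3 is G# and the degree 5 (up an octave) is B.
10 letter names make it a tenth; at 15 semitones (a half step narrower than major) the quality is minor.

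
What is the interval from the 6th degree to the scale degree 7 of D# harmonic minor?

The scale runs D# E# F# G# A# B C##.
6th degree = B; 7th scale degree = C##.
2 letter names make it a second; at 3 semitones (a half step wider than major) the quality is augmented.

augmented 2nd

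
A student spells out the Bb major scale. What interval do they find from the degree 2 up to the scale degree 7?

major sixth

Spelling the Bb major scale: Bb C D Eb F G A.
So we need the interval from C up to A.
C up to A spans 6 letter names and 9 semitones — a major sixth.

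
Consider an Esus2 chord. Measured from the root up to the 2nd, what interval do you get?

major 2nd

Spelling the chord: E, F♯, B.
That puts E below F♯.
Counting 2 letters and 2 half steps from E gives a major second.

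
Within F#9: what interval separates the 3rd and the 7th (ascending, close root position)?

F#9: F#–A#–C#–E–G#.
3rd = A#; 7th = E.
From A# to E: 6 semitones over a fifth = diminished.

d5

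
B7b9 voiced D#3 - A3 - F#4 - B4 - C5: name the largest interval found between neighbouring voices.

M6

Adjacent intervals: D#3→A3 = diminished fifth; A3→F#4 = major sixth; F#4→B4 = perfect fourth; B4→C5 = minor second.
The largest is A3 to F#4, a major sixth (9 semitones).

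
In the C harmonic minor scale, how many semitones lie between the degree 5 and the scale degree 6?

The scale is C D Eb F G Ab B.
G up to Ab is a minor second — 1 semitone.

1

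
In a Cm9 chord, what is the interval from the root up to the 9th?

Cmin9 is spelled C, Eb, G, Bb, D.
That puts C below D.
From C to D is 14 semitones, exactly the major ninth.

major 9th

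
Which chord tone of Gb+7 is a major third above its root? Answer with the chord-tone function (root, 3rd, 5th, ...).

3rd

Gb+7 is spelled Gb Bb D Fb.
The root is Gb. A major third above Gb is Bb.
Bb is the chord's 3rd.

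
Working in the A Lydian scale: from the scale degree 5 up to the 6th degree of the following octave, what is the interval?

The scale runs A B C# D# E F# G#.
Scale degree 5 = E; 6th scale degree (up an octave) = F#.
E up to F# spans 9 letter names and 14 semitones — a major ninth.

M9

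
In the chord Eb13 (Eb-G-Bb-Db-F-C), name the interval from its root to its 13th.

That puts Eb below C.
Counting 13 letters and 21 half steps from Eb gives a major thirteenth.

major thirteenth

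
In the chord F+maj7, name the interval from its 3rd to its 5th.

major third

F+maj7 (F augmented major seventh): F–A–C#–E.
The 3rd is A and the 5th is C#.
Counting 3 letters and 4 half steps from A gives a major third.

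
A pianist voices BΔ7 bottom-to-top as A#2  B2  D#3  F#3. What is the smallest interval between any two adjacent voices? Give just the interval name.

Adjacent intervals: A#2→B2 = minor second; B2→D#3 = major third; D#3→F#3 = minor third.
The smallest is A#2 to B2, a minor second (1 semitone).

minor second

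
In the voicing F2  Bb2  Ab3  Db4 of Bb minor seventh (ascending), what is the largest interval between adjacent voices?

Adjacent intervals: F2→Bb2 = perfect fourth; Bb2→Ab3 = minor seventh; Ab3→Db4 = perfect fourth.
The largest is Bb2 to Ab3, a minor seventh (10 semitones).

minor seventh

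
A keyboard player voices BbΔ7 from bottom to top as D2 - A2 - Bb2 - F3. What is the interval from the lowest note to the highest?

minor tenth

The outer voices are D2 and F3.
D up to F is 15 semitones, a half step narrower than a major tenth, so the interval is minor.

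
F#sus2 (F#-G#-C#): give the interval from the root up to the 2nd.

So we need the interval from F# up to G#.
From F# to G# is 2 semitones, exactly the major second.

major second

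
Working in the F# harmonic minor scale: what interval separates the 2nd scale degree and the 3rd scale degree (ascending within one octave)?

Spelling the F# harmonic minor scale: F# G# A B C# D E#.
The 2nd scale degree is G# and the 3rd degree is A.
2 letter names make it a second; at 1 semitone (a half step narrower than major) the quality is minor.

minor second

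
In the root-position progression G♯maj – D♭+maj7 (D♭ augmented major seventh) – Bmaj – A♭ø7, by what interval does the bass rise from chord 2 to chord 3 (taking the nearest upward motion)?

The roots are D♭ and B.
D♭ up to B is 10 semitones, a half step wider than a major sixth, so the interval is augmented.

augmented sixth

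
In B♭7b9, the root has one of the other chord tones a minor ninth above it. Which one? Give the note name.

The chord tones of B♭7b9 are B♭–D–F–A♭–C♭.
The root is B♭. A minor ninth above B♭ is C♭.
C♭ is the chord's 9th.

Cb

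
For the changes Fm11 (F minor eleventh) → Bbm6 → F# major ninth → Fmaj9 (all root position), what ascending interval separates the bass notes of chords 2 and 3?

The roots are Bb and F#.
5 letter names make it a fifth; at 8 semitones (a half step wider than perfect) the quality is augmented.

A5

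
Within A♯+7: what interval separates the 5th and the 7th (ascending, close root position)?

The chord tones of A♯7#5 (A♯ augmented seventh) are A♯-C𝄪-E𝄪-G♯.
5th = E𝄪; 7th = G♯.
E𝄪 up to G♯ is 2 semitones, a whole step narrower than a major third, so the interval is diminished.

diminished third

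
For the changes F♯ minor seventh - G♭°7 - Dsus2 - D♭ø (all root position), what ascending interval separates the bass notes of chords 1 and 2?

The roots are F♯ and G♭.
2 letter names make it a second; at 0 semitones (a whole step narrower than major) the quality is diminished.

d2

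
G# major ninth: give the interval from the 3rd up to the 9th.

G# major ninth: G#, B#, D#, F##, A#.
3rd = B#; 9th = A#.
From B# to A#: 10 semitones over a seventh = minor.

minor seventh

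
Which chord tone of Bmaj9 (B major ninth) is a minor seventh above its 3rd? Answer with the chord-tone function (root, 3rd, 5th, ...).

The chord tones of Bmaj9 are B D# F# A# C#.
The 3rd is D#. A minor seventh above D# is C#.
C# is the chord's 9th.

9th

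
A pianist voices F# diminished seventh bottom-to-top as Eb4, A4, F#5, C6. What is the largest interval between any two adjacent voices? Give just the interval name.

major sixth

Adjacent intervals: Eb4→A4 = augmented fourth; A4→F#5 = major sixth; F#5→C6 = diminished fifth.
The largest is A4 to F#5, a major sixth (9 semitones).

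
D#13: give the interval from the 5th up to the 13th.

major ninth

D#13 is spelled D#–F##–A#–C#–E#–B#.
5th = A#; 13th = B#.
A# up to B# spans 9 letter names and 14 semitones — a major ninth.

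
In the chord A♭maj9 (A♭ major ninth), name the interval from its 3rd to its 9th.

The chord tones of A♭maj9 are A♭ C E♭ G B♭.
So we need the interval from C up to B♭.
From C to B♭: 10 semitones over a seventh = minor.

minor seventh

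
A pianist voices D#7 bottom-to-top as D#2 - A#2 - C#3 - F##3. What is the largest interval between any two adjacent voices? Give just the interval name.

P5

Adjacent intervals: D#2→A#2 = perfect fifth; A#2→C#3 = minor third; C#3→F##3 = augmented fourth.
The largest is D#2 to A#2, a perfect fifth (7 semitones).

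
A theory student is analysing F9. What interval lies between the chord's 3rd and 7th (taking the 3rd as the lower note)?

F9 (F dominant ninth) is spelled F A C Eb G.
3rd = A; 7th = Eb.
From A to Eb: 6 semitones over a fifth = diminished.
That tritone between 3rd and 7th is what gives the dominant seventh its pull toward resolution.

diminished fifth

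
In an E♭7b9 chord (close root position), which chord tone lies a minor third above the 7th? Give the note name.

E♭7b9: E♭ G B♭ D♭ F♭.
The 7th is D♭. A minor third above D♭ is F♭.
F♭ is the chord's 9th.

Fb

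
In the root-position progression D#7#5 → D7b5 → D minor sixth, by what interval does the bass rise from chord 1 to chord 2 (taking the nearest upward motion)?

The roots are D# and D.
D# up to D is 11 semitones, a half step narrower than a perfect octave, so the interval is diminished.

diminished octave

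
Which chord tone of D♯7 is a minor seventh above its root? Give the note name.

C#

D♯7: D♯ F𝄪 A♯ C♯.
The root is D♯. A minor seventh above D♯ is C♯.
C♯ is the chord's 7th.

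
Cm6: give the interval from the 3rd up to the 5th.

major third

C minor sixth is spelled C, Eb, G, A.
So we need the interval from Eb up to G.
Eb up to G spans 3 letter names and 4 semitones — a major third.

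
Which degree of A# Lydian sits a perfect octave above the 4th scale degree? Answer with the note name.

The scale is A# B# C## D## E# F## G##.
The 4th scale degree is D##; a perfect octave above that is D## — scale degree 4.

D##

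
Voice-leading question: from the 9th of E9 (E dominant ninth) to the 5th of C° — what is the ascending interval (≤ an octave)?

The 9th of E9 (E dominant ninth) is F♯; the 5th of C° is G♭.
F♯ up to G♭ is 0 semitones, a whole step narrower than a major second, so the interval is diminished.

diminished second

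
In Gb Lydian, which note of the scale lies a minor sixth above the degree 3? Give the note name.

Gb

The scale is Gb Ab Bb C Db Eb F.
The degree 3 is Bb; a minor sixth above that is Gb — scale degree 1.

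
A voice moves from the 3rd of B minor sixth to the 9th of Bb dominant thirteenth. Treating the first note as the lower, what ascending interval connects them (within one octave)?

B minor sixth has D as its 3rd, and Bb dominant thirteenth has C as its 9th.
From D to C: 10 semitones over a seventh = minor.

minor seventh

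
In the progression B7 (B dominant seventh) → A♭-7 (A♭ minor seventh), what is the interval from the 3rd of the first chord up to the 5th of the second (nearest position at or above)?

diminished second

B7 (B dominant seventh) has D♯ as its 3rd, and A♭-7 (A♭ minor seventh) has E♭ as its 5th.
From D♯ to E♭: 0 semitones over a second = diminished.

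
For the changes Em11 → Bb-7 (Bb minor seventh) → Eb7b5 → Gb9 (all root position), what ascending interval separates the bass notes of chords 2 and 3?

perfect 4th

The roots are Bb and Eb.
From Bb to Eb is 5 semitones, exactly the perfect fourth.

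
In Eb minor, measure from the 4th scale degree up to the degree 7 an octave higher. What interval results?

perfect eleventh

The scale runs Eb F Gb Ab Bb Cb Db.
That puts Ab below Db.
Counting 11 letters and 17 half steps from Ab gives a perfect eleventh.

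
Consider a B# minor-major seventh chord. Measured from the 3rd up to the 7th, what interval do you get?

augmented fifth

Spelling the chord: B# D# F## A##.
3rd = D#; 7th = A##.
5 letter names make it a fifth; at 8 semitones (a half step wider than perfect) the quality is augmented.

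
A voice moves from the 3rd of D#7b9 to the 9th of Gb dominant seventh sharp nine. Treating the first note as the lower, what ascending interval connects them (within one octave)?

diminished 3rd

The 3rd of D#7b9 is F##; the 9th of Gb dominant seventh sharp nine is A.
3 letter names make it a third; at 2 semitones (a whole step narrower than major) the quality is diminished.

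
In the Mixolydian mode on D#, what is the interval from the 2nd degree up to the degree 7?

minor sixth

Spelling the Mixolydian mode on D#: D# E# F## G# A# B# C#.
The 2nd degree is E# and the 7th scale degree is C#.
6 letter names make it a sixth; at 8 semitones (a half step narrower than major) the quality is minor.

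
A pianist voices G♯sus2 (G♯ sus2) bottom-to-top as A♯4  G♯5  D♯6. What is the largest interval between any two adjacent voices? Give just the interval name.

Adjacent intervals: A♯4→G♯5 = minor seventh; G♯5→D♯6 = perfect fifth.
The largest is A♯4 to G♯5, a minor seventh (10 semitones).

minor 7th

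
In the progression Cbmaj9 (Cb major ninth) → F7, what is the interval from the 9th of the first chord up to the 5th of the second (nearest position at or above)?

Cbmaj9 (Cb major ninth) has Db as its 9th, and F7 has C as its 5th.
From Db to C is 11 semitones, exactly the major seventh.

major seventh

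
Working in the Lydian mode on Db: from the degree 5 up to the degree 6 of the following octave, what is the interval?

Spelling the Lydian mode on Db: Db Eb F G Ab Bb C.
That puts Ab below Bb.
Ab up to Bb spans 9 letter names and 14 semitones — a major ninth.

major 9th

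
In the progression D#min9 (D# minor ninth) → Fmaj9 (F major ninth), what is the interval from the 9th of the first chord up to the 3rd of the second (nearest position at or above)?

diminished 4th

The 9th of D#min9 (D# minor ninth) is E#; the 3rd of Fmaj9 (F major ninth) is A.
From E# to A: 4 semitones over a fourth = diminished.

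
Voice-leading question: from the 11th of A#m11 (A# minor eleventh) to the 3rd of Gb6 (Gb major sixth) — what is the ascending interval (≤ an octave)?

A#m11 (A# minor eleventh) has D# as its 11th, and Gb6 (Gb major sixth) has Bb as its 3rd.
6 letter names make it a sixth; at 7 semitones (a whole step narrower than major) the quality is diminished.

diminished sixth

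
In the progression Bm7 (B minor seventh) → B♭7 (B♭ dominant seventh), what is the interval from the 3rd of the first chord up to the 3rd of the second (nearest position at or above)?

Bm7 (B minor seventh) has D as its 3rd, and B♭7 (B♭ dominant seventh) has D as its 3rd.
D up to D spans 1 letter names and 0 semitones — a perfect unison.

perfect unison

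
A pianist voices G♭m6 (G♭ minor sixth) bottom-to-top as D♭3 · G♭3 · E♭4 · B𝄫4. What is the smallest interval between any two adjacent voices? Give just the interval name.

Adjacent intervals: D♭3→G♭3 = perfect fourth; G♭3→E♭4 = major sixth; E♭4→B𝄫4 = diminished fifth.
The smallest is D♭3 to G♭3, a perfect fourth (5 semitones).

perfect fourth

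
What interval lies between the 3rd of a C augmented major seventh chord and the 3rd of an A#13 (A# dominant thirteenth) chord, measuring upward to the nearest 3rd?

augmented sixth

The 3rd of C augmented major seventh is E; the 3rd of A#13 (A# dominant thirteenth) is C##.
6 letter names make it a sixth; at 10 semitones (a half step wider than major) the quality is augmented.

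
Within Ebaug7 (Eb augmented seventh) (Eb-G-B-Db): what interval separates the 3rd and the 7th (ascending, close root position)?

diminished fifth

So we need the interval from G up to Db.
G up to Db is 6 semitones, a half step narrower than a perfect fifth, so the interval is diminished.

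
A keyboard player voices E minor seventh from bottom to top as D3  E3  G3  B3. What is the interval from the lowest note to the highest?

major sixth

The outer voices are D3 and B3.
Counting 6 letters and 9 half steps from D gives a major sixth.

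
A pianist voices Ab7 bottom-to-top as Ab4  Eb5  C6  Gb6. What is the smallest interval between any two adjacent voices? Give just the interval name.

d5

Adjacent intervals: Ab4→Eb5 = perfect fifth; Eb5→C6 = major sixth; C6→Gb6 = diminished fifth.
The smallest is C6 to Gb6, a diminished fifth (6 semitones).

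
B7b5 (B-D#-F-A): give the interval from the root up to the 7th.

That puts B below A.
B up to A is 10 semitones, a half step narrower than a major seventh, so the interval is minor.

m7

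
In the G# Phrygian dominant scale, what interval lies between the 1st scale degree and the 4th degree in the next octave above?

Spelling the G# Phrygian dominant scale: G# A B# C# D# E F#.
So we need the interval from G# up to C#.
Counting 11 letters and 17 half steps from G# gives a perfect eleventh.

perfect eleventh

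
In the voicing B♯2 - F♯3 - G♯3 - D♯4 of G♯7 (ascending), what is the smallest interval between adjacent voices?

major second

Adjacent intervals: B♯2→F♯3 = diminished fifth; F♯3→G♯3 = major second; G♯3→D♯4 = perfect fifth.
The smallest is F♯3 to G♯3, a major second (2 semitones).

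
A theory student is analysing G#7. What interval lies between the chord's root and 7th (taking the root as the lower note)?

Spelling the chord: G#–B#–D#–F#.
The root is G# and the 7th is F#.
7 letter names make it a seventh; at 10 semitones (a half step narrower than major) the quality is minor.

minor 7th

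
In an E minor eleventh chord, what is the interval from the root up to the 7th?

minor 7th

Spelling the chord: E–G–B–D–F#–A.
The root is E and the 7th is D.
7 letter names make it a seventh; at 10 semitones (a half step narrower than major) the quality is minor.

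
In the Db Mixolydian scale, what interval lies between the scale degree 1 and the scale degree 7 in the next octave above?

minor 14th

Spelling the Db Mixolydian scale: Db Eb F Gb Ab Bb Cb.
The scale degree 1 is Db and the 7th scale degree (up an octave) is Cb.
Db up to Cb is 22 semitones, a half step narrower than a major fourteenth, so the interval is minor.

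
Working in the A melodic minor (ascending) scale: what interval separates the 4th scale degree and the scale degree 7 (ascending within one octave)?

Spelling the A melodic minor (ascending) scale: A B C D E F# G#.
4th scale degree = D; degree 7 = G#.
From D to G#: 6 semitones over a fourth = augmented.

augmented fourth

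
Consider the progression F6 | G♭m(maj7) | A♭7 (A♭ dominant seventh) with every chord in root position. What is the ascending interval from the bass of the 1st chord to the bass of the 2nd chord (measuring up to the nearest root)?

The roots are F and G♭.
F up to G♭ is 1 semitone, a half step narrower than a major second, so the interval is minor.

m2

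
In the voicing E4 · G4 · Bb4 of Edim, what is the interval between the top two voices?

Those voices are G4 and Bb4.
From G to Bb: 3 semitones over a third = minor.

minor third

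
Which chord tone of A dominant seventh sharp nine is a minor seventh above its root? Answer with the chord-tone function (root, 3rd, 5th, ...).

Spelling the chord: A C# E G B#.
The root is A. A minor seventh above A is G.
G is the chord's 7th.

7th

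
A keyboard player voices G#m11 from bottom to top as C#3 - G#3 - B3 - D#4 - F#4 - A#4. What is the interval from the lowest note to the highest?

major thirteenth

The outer voices are C#3 and A#4.
Counting 13 letters and 21 half steps from C# gives a major thirteenth.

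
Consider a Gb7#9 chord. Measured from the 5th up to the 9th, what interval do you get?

Spelling the chord: Gb Bb Db Fb A.
5th = Db; 9th = A.
Db up to A is 8 semitones, a half step wider than a perfect fifth, so the interval is augmented.

augmented fifth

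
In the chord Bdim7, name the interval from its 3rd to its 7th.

diminished fifth

Spelling the chord: B D F Ab.
That puts D below Ab.
From D to Ab: 6 semitones over a fifth = diminished.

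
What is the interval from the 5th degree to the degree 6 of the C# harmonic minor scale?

Spelling the C# harmonic minor scale: C# D# E F# G# A B#.
That puts G# below A.
From G# to A: 1 semitone over a second = minor.

minor second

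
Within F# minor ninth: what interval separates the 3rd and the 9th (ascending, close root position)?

major seventh

F# minor ninth: F#, A, C#, E, G#.
So we need the interval from A up to G#.
From A to G# is 11 semitones, exactly the major seventh.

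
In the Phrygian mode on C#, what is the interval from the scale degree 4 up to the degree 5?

major 2nd

C# phrygian: C# D E F# G# A B.
That puts F# below G#.
From F# to G# is 2 semitones, exactly the major second.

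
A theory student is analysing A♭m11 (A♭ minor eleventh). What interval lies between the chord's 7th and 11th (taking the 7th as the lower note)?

perfect fifth

The chord tones of A♭ minor eleventh are A♭-C♭-E♭-G♭-B♭-D♭.
So we need the interval from G♭ up to D♭.
G♭ up to D♭ spans 5 letter names and 7 semitones — a perfect fifth.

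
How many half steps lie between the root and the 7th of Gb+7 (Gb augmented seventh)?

Gbaug7 is spelled Gb Bb D Fb.
Gb to Fb is a minor seventh: 10 semitones.

10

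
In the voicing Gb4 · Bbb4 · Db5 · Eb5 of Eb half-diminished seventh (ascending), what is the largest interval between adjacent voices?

Adjacent intervals: Gb4→Bbb4 = minor third; Bbb4→Db5 = major third; Db5→Eb5 = major second.
The largest is Bbb4 to Db5, a major third (4 semitones).

M3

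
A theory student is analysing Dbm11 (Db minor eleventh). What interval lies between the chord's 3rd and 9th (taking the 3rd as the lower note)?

major 7th

The chord tones of Db minor eleventh are Db–Fb–Ab–Cb–Eb–Gb.
That puts Fb below Eb.
Counting 7 letters and 11 half steps from Fb gives a major seventh.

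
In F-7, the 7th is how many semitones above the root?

Fmin7 (F minor seventh) is spelled F, A♭, C, E♭.
F to E♭ is a minor seventh: 10 semitones.

10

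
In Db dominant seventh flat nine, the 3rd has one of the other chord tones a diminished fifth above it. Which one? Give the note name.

Cb

Db7b9 is spelled Db–F–Ab–Cb–Ebb.
The 3rd is F. A diminished fifth above F is Cb.
Cb is the chord's 7th.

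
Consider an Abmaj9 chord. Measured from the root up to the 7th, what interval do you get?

major seventh

Abmaj9: Ab C Eb G Bb.
Root = Ab; 7th = G.
From Ab to G is 11 semitones, exactly the major seventh.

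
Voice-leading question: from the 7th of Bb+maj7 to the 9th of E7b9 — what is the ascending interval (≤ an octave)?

minor sixth

The 7th of Bb+maj7 is A; the 9th of E7b9 is F.
A up to F is 8 semitones, a half step narrower than a major sixth, so the interval is minor.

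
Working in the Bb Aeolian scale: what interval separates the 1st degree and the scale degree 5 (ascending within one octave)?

Spelling the Bb Aeolian scale: Bb C Db Eb F Gb Ab.
That puts Bb below F.
Counting 5 letters and 7 half steps from Bb gives a perfect fifth.

perfect 5th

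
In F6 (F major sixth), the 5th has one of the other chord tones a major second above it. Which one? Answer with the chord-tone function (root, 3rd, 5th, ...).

The chord tones of F major sixth are F, A, C, D.
The 5th is C. A major second above C is D.
D is the chord's 6th.

6th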